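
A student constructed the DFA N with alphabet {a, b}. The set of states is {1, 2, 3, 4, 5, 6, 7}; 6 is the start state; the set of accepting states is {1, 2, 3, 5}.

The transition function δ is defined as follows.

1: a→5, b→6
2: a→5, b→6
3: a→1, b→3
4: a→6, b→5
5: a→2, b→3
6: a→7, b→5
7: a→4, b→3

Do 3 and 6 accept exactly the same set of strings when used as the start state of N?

Start with accepting vs non-accepting: {1,2,3,5} | {4,6,7}.
On input b, block {1,2,3,5} splits into {1,2} and {3,5}.
No further refinement is possible. Final partition (3 blocks): {1,2} | {4,6,7} | {3,5}.
3 and 6 end up in different blocks, so they are distinguishable. For instance, the string 'ε' is accepted from only 3.

No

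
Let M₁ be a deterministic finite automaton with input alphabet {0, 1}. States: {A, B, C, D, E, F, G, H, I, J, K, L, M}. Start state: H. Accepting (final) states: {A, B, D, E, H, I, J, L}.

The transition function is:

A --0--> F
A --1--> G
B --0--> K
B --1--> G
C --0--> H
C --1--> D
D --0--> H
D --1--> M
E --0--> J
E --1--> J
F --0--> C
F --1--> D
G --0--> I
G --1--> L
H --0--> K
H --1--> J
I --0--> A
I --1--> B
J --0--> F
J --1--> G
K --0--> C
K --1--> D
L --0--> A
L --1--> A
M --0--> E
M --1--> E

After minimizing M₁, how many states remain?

7

Every state is reachable, so we keep all 13.
P0 = {A,B,D,E,H,I,J,L} | {C,F,G,K,M}.
Refine {A,B,D,E,H,I,J,L} on symbol 0: members go to different blocks, giving {A,B,H,J} and {D,E,I,L}.
Refine {A,B,H,J} on symbol 1: members go to different blocks, giving {A,B,J} and {H}.
On input 0, block {C,F,G,K,M} splits into {F,K} and {G,M} and {C}.
Split {D,E,I,L} by δ(·,0) → {E,I,L} and {D}.
Stable partition: {A,B,J} | {F,K} | {E,I,L} | {H} | {G,M} | {C} | {D} — 7 equivalence classes.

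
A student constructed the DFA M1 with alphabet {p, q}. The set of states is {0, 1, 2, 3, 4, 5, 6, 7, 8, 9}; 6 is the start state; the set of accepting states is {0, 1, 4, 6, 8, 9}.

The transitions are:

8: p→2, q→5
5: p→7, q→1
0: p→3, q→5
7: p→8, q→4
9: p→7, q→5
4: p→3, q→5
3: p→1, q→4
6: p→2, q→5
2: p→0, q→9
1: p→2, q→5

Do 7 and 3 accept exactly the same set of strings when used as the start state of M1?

Yes

Every state is reachable, so we keep all 10.
Start with accepting vs non-accepting: {0,1,4,6,8,9} | {2,3,5,7}.
Split {2,3,5,7} by δ(·,p) → {2,3,7} and {5}.
Stable partition: {0,1,4,6,8,9} | {2,3,7} | {5} — 3 equivalence classes.
7 and 3 lie in the same block of the stable partition, so they are equivalent — no string distinguishes them.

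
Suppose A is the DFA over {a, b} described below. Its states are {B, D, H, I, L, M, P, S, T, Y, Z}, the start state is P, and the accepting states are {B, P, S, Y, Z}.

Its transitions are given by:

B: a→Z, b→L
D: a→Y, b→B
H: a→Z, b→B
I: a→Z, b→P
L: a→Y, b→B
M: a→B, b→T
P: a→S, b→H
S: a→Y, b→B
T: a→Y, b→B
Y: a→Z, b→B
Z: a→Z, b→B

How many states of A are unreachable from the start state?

Starting at P and following transitions, the reachable set is {B, H, L, P, S, Y, Z}. That leaves D, I, M, T unreachable — 4 in total.

4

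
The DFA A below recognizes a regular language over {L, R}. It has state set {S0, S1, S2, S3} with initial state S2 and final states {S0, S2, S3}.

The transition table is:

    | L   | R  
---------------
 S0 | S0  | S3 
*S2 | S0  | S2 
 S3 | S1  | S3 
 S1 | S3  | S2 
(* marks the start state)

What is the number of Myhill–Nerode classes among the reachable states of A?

4

All states are reachable from the start state.
Start with accepting vs non-accepting: {S0,S2,S3} | {S1}.
On input L, block {S0,S2,S3} splits into {S0,S2} and {S3}.
Split {S0,S2} by δ(·,R) → {S0} and {S2}.
The partition is now stable with 4 blocks: {S0} | {S1} | {S3} | {S2}.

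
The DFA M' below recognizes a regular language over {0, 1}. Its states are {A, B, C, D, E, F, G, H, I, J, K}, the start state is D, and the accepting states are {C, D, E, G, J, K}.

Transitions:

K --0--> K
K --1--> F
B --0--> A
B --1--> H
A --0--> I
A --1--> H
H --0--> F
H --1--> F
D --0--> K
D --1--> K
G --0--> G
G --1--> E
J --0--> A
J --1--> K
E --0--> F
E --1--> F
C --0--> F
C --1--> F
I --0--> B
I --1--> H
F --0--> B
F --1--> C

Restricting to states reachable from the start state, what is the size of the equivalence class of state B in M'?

Reachable states from the start: {A,B,C,D,F,H,I,K}. Unreachable: {E,G,J} — drop them.
P0 = {C,D,K} | {A,B,F,H,I}.
Refine {C,D,K} on symbol 0: members go to different blocks, giving {D,K} and {C}.
Refine {D,K} on symbol 1: members go to different blocks, giving {D} and {K}.
Split {A,B,F,H,I} by δ(·,1) → {A,B,H,I} and {F}.
Split {A,B,H,I} by δ(·,0) → {A,B,I} and {H}.
No further refinement is possible. Final partition (6 blocks): {D} | {A,B,I} | {C} | {K} | {F} | {H}.
The equivalence class containing B is {A,B,I}, of size 3.

3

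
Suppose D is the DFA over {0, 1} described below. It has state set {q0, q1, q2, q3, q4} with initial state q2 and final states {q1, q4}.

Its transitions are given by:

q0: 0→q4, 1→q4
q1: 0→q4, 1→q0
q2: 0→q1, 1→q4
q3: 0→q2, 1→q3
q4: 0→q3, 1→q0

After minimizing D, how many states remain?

5

All states are reachable from the start state.
Initial partition by acceptance: {q1,q4} | {q0,q2,q3}.
Split {q1,q4} by δ(·,0) → {q1} and {q4}.
Refine {q0,q2,q3} on symbol 0: members go to different blocks, giving {q0} and {q2} and {q3}.
The partition is now stable with 5 blocks: {q1} | {q0} | {q4} | {q2} | {q3}.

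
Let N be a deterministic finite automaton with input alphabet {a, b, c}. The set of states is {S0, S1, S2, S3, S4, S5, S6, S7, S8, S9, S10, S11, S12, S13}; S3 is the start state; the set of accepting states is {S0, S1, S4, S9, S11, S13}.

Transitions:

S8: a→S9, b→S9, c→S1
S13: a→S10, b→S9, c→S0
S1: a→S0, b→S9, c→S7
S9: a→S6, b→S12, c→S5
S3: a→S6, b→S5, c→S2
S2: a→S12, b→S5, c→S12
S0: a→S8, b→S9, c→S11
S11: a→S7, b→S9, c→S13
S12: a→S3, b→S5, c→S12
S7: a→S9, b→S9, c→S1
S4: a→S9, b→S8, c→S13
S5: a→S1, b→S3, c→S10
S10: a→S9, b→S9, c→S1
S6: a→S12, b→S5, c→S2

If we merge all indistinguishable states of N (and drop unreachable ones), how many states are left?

6

States {S4} cannot be reached from the start state, so discard them.
P0 = {S0,S1,S9,S11,S13} | {S2,S3,S5,S6,S7,S8,S10,S12}.
On input a, block {S0,S1,S9,S11,S13} splits into {S0,S9,S11,S13} and {S1}.
Split {S0,S9,S11,S13} by δ(·,b) → {S0,S11,S13} and {S9}.
Split {S2,S3,S5,S6,S7,S8,S10,S12} by δ(·,a) → {S2,S3,S6,S12} and {S7,S8,S10} and {S5}.
No further refinement is possible. Final partition (6 blocks): {S0,S11,S13} | {S2,S3,S6,S12} | {S1} | {S9} | {S7,S8,S10} | {S5}.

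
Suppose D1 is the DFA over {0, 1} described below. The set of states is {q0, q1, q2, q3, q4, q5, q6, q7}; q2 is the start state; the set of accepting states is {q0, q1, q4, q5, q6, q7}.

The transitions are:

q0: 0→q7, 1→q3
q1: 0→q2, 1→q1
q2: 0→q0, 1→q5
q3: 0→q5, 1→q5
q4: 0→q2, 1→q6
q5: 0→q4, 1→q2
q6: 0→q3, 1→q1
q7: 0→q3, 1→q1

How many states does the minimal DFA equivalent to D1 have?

3

Initial partition by acceptance: {q0,q1,q4,q5,q6,q7} | {q2,q3}.
On input 0, block {q0,q1,q4,q5,q6,q7} splits into {q1,q4,q6,q7} and {q0,q5}.
Stable partition: {q1,q4,q6,q7} | {q2,q3} | {q0,q5} — 3 equivalence classes.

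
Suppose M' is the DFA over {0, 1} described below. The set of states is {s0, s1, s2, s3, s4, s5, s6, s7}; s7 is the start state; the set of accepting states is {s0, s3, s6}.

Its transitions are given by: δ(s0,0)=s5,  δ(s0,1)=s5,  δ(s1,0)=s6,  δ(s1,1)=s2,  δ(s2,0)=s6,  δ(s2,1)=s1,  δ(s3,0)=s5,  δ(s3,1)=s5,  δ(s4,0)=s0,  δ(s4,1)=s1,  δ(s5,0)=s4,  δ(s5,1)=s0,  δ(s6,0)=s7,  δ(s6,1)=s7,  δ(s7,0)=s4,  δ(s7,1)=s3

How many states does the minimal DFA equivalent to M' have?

3

Every state is reachable, so we keep all 8.
P0 = {s0,s3,s6} | {s1,s2,s4,s5,s7}.
On input 0, block {s1,s2,s4,s5,s7} splits into {s1,s2,s4} and {s5,s7}.
Stable partition: {s0,s3,s6} | {s1,s2,s4} | {s5,s7} — 3 equivalence classes.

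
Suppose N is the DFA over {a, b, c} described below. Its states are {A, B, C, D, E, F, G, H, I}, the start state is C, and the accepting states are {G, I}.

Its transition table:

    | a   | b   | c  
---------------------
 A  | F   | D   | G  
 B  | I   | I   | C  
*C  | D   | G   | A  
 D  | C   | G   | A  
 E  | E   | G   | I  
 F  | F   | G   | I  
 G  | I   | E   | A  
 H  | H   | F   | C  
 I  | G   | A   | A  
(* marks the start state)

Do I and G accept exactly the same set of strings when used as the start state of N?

No

First remove the unreachable states {B,H}; 7 states remain.
Initial partition by acceptance: {G,I} | {A,C,D,E,F}.
On input b, block {A,C,D,E,F} splits into {C,D,E,F} and {A}.
Refine {G,I} on symbol b: members go to different blocks, giving {G} and {I}.
Split {C,D,E,F} by δ(·,c) → {C,D} and {E,F}.
Stable partition: {G} | {C,D} | {A} | {I} | {E,F} — 5 equivalence classes.
I and G end up in different blocks, so they are distinguishable. For instance, the string 'bb' is accepted from only G.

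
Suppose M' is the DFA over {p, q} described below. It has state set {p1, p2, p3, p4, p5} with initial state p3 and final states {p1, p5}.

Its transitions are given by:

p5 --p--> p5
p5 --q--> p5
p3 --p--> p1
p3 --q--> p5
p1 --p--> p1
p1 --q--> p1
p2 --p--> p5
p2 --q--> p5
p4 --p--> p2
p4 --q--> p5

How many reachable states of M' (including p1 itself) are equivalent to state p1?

First remove the unreachable states {p2,p4}; 3 states remain.
Start with accepting vs non-accepting: {p1,p5} | {p3}.
The partition is now stable with 2 blocks: {p1,p5} | {p3}.
State p1 belongs to the block {p1,p5}, which has 2 states.

2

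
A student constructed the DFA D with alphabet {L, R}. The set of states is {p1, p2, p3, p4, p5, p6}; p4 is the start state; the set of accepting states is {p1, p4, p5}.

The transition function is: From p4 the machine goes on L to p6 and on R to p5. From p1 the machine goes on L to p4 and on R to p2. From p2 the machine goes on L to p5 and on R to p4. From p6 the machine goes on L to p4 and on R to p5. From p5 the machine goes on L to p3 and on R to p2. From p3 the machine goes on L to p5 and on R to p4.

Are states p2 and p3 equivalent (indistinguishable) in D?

Reachable states from the start: {p2,p3,p4,p5,p6}. Unreachable: {p1} — drop them.
Initial partition by acceptance: {p4,p5} | {p2,p3,p6}.
On input R, block {p4,p5} splits into {p4} and {p5}.
Refine {p2,p3,p6} on symbol L: members go to different blocks, giving {p2,p3} and {p6}.
The partition is now stable with 4 blocks: {p4} | {p2,p3} | {p5} | {p6}.
p2 and p3 lie in the same block of the stable partition, so they are equivalent — no string distinguishes them.

Yes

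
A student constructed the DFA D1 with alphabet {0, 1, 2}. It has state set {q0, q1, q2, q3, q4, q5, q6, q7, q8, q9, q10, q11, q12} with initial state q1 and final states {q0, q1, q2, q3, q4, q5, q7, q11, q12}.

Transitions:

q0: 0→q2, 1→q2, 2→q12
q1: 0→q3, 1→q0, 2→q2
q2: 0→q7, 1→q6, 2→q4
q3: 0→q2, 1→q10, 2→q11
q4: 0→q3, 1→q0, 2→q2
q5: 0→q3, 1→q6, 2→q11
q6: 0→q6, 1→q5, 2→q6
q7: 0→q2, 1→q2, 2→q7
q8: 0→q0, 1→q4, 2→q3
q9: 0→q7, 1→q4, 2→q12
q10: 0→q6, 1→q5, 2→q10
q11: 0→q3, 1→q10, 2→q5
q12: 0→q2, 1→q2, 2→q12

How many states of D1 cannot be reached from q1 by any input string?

Starting at q1 and following transitions, the reachable set is {q0, q1, q2, q3, q4, q5, q6, q7, q10, q11, q12}. That leaves q8, q9 unreachable — 2 in total.

2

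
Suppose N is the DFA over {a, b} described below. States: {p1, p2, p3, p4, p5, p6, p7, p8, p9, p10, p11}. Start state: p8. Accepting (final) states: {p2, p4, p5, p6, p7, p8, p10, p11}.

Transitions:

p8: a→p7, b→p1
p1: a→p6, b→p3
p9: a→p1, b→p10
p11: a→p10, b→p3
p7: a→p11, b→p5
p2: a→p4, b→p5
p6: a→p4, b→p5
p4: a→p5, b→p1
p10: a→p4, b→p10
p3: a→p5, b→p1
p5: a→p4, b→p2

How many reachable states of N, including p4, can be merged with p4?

3

States {p9} cannot be reached from the start state, so discard them.
Initial partition by acceptance: {p2,p4,p5,p6,p7,p8,p10,p11} | {p1,p3}.
On input b, block {p2,p4,p5,p6,p7,p8,p10,p11} splits into {p2,p5,p6,p7,p10} and {p4,p8,p11}.
Stable partition: {p2,p5,p6,p7,p10} | {p1,p3} | {p4,p8,p11} — 3 equivalence classes.
The equivalence class containing p4 is {p4,p8,p11}, of size 3.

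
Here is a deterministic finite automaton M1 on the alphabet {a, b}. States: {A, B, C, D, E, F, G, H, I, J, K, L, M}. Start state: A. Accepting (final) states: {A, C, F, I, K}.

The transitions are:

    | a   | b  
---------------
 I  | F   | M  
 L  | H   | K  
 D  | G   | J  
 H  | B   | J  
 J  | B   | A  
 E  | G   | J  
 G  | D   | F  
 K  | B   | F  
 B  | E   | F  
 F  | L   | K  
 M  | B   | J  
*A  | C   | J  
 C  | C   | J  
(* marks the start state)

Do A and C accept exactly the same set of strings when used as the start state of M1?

Yes

States {I,M} cannot be reached from the start state, so discard them.
P0 = {A,C,F,K} | {B,D,E,G,H,J,L}.
On input a, block {A,C,F,K} splits into {A,C} and {F,K}.
On input b, block {B,D,E,G,H,J,L} splits into {B,G,L} and {D,E,H} and {J}.
The partition is now stable with 5 blocks: {A,C} | {B,G,L} | {F,K} | {D,E,H} | {J}.
A and C lie in the same block of the stable partition, so they are equivalent — no string distinguishes them.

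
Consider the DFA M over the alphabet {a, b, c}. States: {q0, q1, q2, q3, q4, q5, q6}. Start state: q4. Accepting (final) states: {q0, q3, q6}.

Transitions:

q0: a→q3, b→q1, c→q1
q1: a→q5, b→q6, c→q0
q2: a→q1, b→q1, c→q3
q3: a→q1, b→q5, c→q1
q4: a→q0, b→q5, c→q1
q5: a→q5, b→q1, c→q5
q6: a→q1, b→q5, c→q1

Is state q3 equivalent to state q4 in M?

Reachable states from the start: {q0,q1,q3,q4,q5,q6}. Unreachable: {q2} — drop them.
Start with accepting vs non-accepting: {q0,q3,q6} | {q1,q4,q5}.
Split {q0,q3,q6} by δ(·,a) → {q3,q6} and {q0}.
Refine {q1,q4,q5} on symbol a: members go to different blocks, giving {q1,q5} and {q4}.
On input b, block {q1,q5} splits into {q1} and {q5}.
Stable partition: {q3,q6} | {q1} | {q0} | {q4} | {q5} — 5 equivalence classes.
q3 and q4 end up in different blocks, so they are distinguishable. For instance, the string 'ε' is accepted from only q3.

No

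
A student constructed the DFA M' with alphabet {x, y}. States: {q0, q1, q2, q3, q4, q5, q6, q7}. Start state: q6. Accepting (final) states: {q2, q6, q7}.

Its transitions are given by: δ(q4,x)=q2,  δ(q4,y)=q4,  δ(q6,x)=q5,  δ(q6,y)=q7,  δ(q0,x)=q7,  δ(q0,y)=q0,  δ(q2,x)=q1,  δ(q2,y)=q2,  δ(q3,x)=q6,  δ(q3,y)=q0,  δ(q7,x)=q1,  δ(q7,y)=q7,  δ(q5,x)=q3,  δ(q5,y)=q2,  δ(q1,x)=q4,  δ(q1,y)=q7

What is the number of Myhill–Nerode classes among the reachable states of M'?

Every state is reachable, so we keep all 8.
Initial partition by acceptance: {q2,q6,q7} | {q0,q1,q3,q4,q5}.
Refine {q0,q1,q3,q4,q5} on symbol x: members go to different blocks, giving {q0,q3,q4} and {q1,q5}.
No further refinement is possible. Final partition (3 blocks): {q2,q6,q7} | {q0,q3,q4} | {q1,q5}.

3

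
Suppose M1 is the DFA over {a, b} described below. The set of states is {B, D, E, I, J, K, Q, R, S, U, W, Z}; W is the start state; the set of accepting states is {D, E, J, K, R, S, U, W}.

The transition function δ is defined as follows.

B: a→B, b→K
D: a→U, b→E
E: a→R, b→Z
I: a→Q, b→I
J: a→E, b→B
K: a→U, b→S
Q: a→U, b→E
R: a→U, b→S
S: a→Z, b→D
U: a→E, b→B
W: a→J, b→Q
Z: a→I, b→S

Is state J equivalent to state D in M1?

Initial partition by acceptance: {D,E,J,K,R,S,U,W} | {B,I,Q,Z}.
Split {D,E,J,K,R,S,U,W} by δ(·,a) → {D,E,J,K,R,U,W} and {S}.
Split {D,E,J,K,R,U,W} by δ(·,b) → {E,J,U,W} and {K,R} and {D}.
On input a, block {E,J,U,W} splits into {J,U,W} and {E}.
Split {J,U,W} by δ(·,a) → {J,U} and {W}.
On input a, block {B,I,Q,Z} splits into {B,I,Z} and {Q}.
On input a, block {B,I,Z} splits into {B,Z} and {I}.
Refine {B,Z} on symbol a: members go to different blocks, giving {Z} and {B}.
Stable partition: {J,U} | {Z} | {S} | {K,R} | {D} | {E} | {W} | {Q} | {I} | {B} — 10 equivalence classes.
J and D end up in different blocks, so they are distinguishable. For instance, the string 'b' is accepted from only D.

No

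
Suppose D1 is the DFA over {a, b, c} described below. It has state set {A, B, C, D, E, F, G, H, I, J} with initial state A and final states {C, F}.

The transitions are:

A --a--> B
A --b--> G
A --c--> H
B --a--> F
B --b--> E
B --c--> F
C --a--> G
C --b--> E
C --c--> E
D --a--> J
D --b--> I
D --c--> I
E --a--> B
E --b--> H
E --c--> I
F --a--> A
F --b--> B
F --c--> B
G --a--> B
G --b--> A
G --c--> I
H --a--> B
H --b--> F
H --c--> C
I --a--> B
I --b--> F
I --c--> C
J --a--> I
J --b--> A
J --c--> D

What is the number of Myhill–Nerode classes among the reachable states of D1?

6

States {D,J} cannot be reached from the start state, so discard them.
P0 = {C,F} | {A,B,E,G,H,I}.
Refine {A,B,E,G,H,I} on symbol a: members go to different blocks, giving {A,E,G,H,I} and {B}.
Split {C,F} by δ(·,b) → {C} and {F}.
Refine {A,E,G,H,I} on symbol b: members go to different blocks, giving {A,E,G} and {H,I}.
Split {A,E,G} by δ(·,b) → {A,G} and {E}.
No further refinement is possible. Final partition (6 blocks): {C} | {A,G} | {B} | {F} | {H,I} | {E}.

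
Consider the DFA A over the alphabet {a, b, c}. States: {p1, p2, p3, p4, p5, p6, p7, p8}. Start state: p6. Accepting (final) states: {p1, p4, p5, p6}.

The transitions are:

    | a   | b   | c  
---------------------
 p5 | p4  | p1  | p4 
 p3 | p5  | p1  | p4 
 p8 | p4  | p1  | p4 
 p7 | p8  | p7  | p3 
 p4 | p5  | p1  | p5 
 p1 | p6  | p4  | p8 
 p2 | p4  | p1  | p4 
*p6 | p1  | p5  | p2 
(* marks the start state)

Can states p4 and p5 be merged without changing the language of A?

Yes

Reachable states from the start: {p1,p2,p4,p5,p6,p8}. Unreachable: {p3,p7} — drop them.
Start with accepting vs non-accepting: {p1,p4,p5,p6} | {p2,p8}.
Split {p1,p4,p5,p6} by δ(·,c) → {p1,p6} and {p4,p5}.
The partition is now stable with 3 blocks: {p1,p6} | {p2,p8} | {p4,p5}.
p4 and p5 lie in the same block of the stable partition, so they are equivalent — no string distinguishes them.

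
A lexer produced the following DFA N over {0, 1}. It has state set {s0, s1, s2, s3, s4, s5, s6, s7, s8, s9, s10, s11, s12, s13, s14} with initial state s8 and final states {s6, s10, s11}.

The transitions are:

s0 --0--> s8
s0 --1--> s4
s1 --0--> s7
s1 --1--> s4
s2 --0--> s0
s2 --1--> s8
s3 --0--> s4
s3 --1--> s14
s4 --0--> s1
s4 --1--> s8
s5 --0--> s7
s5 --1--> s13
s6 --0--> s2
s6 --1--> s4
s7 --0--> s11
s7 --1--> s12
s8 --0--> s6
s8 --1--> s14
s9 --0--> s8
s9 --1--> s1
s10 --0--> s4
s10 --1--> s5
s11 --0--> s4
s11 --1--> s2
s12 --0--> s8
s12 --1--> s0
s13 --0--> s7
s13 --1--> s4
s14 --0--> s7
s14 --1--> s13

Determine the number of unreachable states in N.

No path from s8 leads to s3, s5, s9, s10; the other 11 states are all reachable.

4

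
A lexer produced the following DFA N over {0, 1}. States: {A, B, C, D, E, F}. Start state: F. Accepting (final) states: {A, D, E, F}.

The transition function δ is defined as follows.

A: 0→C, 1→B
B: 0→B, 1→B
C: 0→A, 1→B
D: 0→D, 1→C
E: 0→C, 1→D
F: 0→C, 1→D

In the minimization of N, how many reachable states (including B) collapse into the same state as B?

1

States {E} cannot be reached from the start state, so discard them.
P0 = {A,D,F} | {B,C}.
Refine {A,D,F} on symbol 0: members go to different blocks, giving {A,F} and {D}.
Refine {A,F} on symbol 1: members go to different blocks, giving {A} and {F}.
Refine {B,C} on symbol 0: members go to different blocks, giving {B} and {C}.
Stable partition: {A} | {B} | {D} | {F} | {C} — 5 equivalence classes.
State B belongs to the block {B}, which has 1 states.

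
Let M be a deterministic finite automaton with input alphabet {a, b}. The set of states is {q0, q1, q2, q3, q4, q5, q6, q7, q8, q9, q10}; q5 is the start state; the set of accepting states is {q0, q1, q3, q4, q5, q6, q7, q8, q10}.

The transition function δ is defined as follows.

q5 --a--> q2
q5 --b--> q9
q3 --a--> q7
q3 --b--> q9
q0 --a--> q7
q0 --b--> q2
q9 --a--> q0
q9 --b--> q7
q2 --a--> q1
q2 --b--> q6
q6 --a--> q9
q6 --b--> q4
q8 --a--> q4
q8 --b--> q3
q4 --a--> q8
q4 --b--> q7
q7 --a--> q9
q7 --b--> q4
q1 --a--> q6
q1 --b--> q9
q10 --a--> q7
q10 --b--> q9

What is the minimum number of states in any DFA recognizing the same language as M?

Reachable states from the start: {q0,q1,q2,q3,q4,q5,q6,q7,q8,q9}. Unreachable: {q10} — drop them.
Start with accepting vs non-accepting: {q0,q1,q3,q4,q5,q6,q7,q8} | {q2,q9}.
Refine {q0,q1,q3,q4,q5,q6,q7,q8} on symbol a: members go to different blocks, giving {q0,q1,q3,q4,q8} and {q5,q6,q7}.
On input a, block {q0,q1,q3,q4,q8} splits into {q0,q1,q3} and {q4,q8}.
On input b, block {q5,q6,q7} splits into {q6,q7} and {q5}.
Split {q4,q8} by δ(·,b) → {q4} and {q8}.
No further refinement is possible. Final partition (6 blocks): {q0,q1,q3} | {q2,q9} | {q6,q7} | {q4} | {q5} | {q8}.

6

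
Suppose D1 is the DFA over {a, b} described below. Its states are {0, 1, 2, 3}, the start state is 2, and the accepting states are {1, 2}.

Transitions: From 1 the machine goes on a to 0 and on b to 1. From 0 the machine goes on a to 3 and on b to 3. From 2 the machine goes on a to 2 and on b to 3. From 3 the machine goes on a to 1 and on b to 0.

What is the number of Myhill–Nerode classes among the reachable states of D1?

4

All states are reachable from the start state.
P0 = {1,2} | {0,3}.
Refine {1,2} on symbol a: members go to different blocks, giving {1} and {2}.
Refine {0,3} on symbol a: members go to different blocks, giving {0} and {3}.
The partition is now stable with 4 blocks: {1} | {0} | {2} | {3}.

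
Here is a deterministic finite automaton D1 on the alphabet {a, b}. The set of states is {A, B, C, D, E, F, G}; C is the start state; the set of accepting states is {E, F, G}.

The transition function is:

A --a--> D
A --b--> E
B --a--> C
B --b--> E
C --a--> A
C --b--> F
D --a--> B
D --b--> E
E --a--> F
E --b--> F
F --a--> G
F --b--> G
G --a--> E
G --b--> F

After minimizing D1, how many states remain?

2

Initial partition by acceptance: {E,F,G} | {A,B,C,D}.
Stable partition: {E,F,G} | {A,B,C,D} — 2 equivalence classes.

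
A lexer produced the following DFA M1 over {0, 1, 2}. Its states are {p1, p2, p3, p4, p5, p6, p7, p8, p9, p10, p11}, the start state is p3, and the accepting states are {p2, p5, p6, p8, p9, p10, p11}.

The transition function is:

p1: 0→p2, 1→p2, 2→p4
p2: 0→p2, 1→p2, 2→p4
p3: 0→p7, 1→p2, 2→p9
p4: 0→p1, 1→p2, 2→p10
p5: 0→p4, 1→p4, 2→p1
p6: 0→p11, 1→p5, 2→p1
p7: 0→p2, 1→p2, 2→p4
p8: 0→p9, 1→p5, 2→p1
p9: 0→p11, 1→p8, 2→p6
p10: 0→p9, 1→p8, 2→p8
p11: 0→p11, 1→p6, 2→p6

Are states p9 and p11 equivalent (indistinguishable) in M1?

Yes

Initial partition by acceptance: {p2,p5,p6,p8,p9,p10,p11} | {p1,p3,p4,p7}.
On input 0, block {p2,p5,p6,p8,p9,p10,p11} splits into {p2,p6,p8,p9,p10,p11} and {p5}.
On input 1, block {p2,p6,p8,p9,p10,p11} splits into {p2,p9,p10,p11} and {p6,p8}.
Split {p2,p9,p10,p11} by δ(·,1) → {p9,p10,p11} and {p2}.
On input 0, block {p1,p3,p4,p7} splits into {p1,p7} and {p3,p4}.
No further refinement is possible. Final partition (6 blocks): {p9,p10,p11} | {p1,p7} | {p5} | {p6,p8} | {p2} | {p3,p4}.
p9 and p11 lie in the same block of the stable partition, so they are equivalent — no string distinguishes them.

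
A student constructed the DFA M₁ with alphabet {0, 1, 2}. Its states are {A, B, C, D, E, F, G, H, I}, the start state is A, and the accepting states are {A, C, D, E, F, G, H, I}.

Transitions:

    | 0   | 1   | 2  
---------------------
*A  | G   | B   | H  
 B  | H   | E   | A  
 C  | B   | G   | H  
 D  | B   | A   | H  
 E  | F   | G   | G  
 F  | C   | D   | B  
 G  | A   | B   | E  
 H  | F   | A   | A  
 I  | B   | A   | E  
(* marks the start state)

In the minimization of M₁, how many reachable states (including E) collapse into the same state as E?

2

First remove the unreachable states {I}; 8 states remain.
Initial partition by acceptance: {A,C,D,E,F,G,H} | {B}.
Refine {A,C,D,E,F,G,H} on symbol 0: members go to different blocks, giving {A,E,F,G,H} and {C,D}.
On input 0, block {A,E,F,G,H} splits into {A,E,G,H} and {F}.
Refine {A,E,G,H} on symbol 0: members go to different blocks, giving {A,G} and {E,H}.
No further refinement is possible. Final partition (5 blocks): {A,G} | {B} | {C,D} | {F} | {E,H}.
The equivalence class containing E is {E,H}, of size 2.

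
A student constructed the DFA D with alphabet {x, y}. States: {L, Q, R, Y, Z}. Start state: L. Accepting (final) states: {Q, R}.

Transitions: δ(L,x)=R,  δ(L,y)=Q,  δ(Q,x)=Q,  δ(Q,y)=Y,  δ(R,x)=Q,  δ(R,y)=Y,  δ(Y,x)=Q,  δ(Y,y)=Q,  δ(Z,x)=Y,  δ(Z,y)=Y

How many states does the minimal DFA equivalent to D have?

2

Reachable states from the start: {L,Q,R,Y}. Unreachable: {Z} — drop them.
Start with accepting vs non-accepting: {Q,R} | {L,Y}.
The partition is now stable with 2 blocks: {Q,R} | {L,Y}.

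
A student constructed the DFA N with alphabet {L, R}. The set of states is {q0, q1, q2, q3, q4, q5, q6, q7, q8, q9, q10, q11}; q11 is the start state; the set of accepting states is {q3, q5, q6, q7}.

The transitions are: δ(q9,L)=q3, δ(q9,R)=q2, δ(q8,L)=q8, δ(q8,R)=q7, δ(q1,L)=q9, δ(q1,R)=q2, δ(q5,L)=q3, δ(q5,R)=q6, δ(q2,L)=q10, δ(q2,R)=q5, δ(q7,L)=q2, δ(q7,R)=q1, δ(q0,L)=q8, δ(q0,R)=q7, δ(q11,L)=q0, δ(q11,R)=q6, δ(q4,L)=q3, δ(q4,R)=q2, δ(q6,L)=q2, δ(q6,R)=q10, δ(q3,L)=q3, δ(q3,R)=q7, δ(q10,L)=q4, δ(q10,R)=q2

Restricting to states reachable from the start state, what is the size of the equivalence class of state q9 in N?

2

Every state is reachable, so we keep all 12.
Start with accepting vs non-accepting: {q3,q5,q6,q7} | {q0,q1,q2,q4,q8,q9,q10,q11}.
On input L, block {q3,q5,q6,q7} splits into {q3,q5} and {q6,q7}.
Split {q0,q1,q2,q4,q8,q9,q10,q11} by δ(·,L) → {q0,q1,q2,q8,q10,q11} and {q4,q9}.
Split {q0,q1,q2,q8,q10,q11} by δ(·,L) → {q0,q2,q8,q11} and {q1,q10}.
On input L, block {q0,q2,q8,q11} splits into {q0,q8,q11} and {q2}.
No further refinement is possible. Final partition (6 blocks): {q3,q5} | {q0,q8,q11} | {q6,q7} | {q4,q9} | {q1,q10} | {q2}.
The equivalence class containing q9 is {q4,q9}, of size 2.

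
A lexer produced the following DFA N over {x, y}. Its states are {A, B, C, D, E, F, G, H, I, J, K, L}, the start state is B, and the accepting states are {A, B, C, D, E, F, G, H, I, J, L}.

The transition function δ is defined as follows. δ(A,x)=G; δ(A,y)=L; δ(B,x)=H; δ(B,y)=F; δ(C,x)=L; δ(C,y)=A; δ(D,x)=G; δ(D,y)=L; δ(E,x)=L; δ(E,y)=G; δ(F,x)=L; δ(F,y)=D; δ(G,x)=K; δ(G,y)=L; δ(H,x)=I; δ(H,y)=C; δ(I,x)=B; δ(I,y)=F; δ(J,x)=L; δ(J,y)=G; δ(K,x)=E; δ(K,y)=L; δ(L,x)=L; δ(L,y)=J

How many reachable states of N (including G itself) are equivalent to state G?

Start with accepting vs non-accepting: {A,B,C,D,E,F,G,H,I,J,L} | {K}.
Refine {A,B,C,D,E,F,G,H,I,J,L} on symbol x: members go to different blocks, giving {A,B,C,D,E,F,H,I,J,L} and {G}.
Refine {A,B,C,D,E,F,H,I,J,L} on symbol x: members go to different blocks, giving {B,C,E,F,H,I,J,L} and {A,D}.
On input y, block {B,C,E,F,H,I,J,L} splits into {B,H,I,L} and {C,F} and {E,J}.
On input y, block {B,H,I,L} splits into {B,H,I} and {L}.
The partition is now stable with 7 blocks: {B,H,I} | {K} | {G} | {A,D} | {C,F} | {E,J} | {L}.
The equivalence class containing G is {G}, of size 1.

1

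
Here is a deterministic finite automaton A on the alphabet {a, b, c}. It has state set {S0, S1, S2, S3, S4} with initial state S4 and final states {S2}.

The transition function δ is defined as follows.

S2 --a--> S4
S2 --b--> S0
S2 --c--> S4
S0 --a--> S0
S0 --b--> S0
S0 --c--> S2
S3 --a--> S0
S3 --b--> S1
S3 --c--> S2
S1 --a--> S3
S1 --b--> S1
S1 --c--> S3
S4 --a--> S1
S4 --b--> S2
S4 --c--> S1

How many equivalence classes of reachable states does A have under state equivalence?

All states are reachable from the start state.
Initial partition by acceptance: {S2} | {S0,S1,S3,S4}.
Refine {S0,S1,S3,S4} on symbol b: members go to different blocks, giving {S0,S1,S3} and {S4}.
Refine {S0,S1,S3} on symbol c: members go to different blocks, giving {S0,S3} and {S1}.
Refine {S0,S3} on symbol b: members go to different blocks, giving {S0} and {S3}.
Stable partition: {S2} | {S0} | {S4} | {S1} | {S3} — 5 equivalence classes.

5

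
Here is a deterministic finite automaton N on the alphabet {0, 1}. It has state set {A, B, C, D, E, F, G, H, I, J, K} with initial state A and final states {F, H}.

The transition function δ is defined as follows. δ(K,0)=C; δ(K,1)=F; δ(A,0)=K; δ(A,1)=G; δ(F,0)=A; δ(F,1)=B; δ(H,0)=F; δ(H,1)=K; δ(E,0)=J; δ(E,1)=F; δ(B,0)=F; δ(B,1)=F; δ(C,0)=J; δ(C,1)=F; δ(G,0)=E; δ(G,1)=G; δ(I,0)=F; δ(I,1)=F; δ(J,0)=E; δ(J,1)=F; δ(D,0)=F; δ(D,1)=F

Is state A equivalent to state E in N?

No

Reachable states from the start: {A,B,C,E,F,G,J,K}. Unreachable: {D,H,I} — drop them.
P0 = {F} | {A,B,C,E,G,J,K}.
On input 0, block {A,B,C,E,G,J,K} splits into {A,C,E,G,J,K} and {B}.
On input 1, block {A,C,E,G,J,K} splits into {C,E,J,K} and {A,G}.
Stable partition: {F} | {C,E,J,K} | {B} | {A,G} — 4 equivalence classes.
A and E end up in different blocks, so they are distinguishable. For instance, the string '1' is accepted from only E.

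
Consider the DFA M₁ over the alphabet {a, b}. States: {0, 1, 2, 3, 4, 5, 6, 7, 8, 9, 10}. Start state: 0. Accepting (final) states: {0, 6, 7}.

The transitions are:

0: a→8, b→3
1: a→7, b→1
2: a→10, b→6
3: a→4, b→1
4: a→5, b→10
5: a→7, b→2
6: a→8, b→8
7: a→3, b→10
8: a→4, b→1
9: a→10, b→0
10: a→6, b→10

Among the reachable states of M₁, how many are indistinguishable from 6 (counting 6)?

2

States {9} cannot be reached from the start state, so discard them.
Initial partition by acceptance: {0,6,7} | {1,2,3,4,5,8,10}.
On input a, block {1,2,3,4,5,8,10} splits into {2,3,4,8} and {1,5,10}.
On input b, block {0,6,7} splits into {0,6} and {7}.
Split {2,3,4,8} by δ(·,a) → {2,4} and {3,8}.
On input b, block {2,4} splits into {2} and {4}.
Refine {1,5,10} on symbol a: members go to different blocks, giving {1,5} and {10}.
Refine {1,5} on symbol b: members go to different blocks, giving {1} and {5}.
No further refinement is possible. Final partition (8 blocks): {0,6} | {2} | {1} | {7} | {3,8} | {4} | {10} | {5}.
State 6 belongs to the block {0,6}, which has 2 states.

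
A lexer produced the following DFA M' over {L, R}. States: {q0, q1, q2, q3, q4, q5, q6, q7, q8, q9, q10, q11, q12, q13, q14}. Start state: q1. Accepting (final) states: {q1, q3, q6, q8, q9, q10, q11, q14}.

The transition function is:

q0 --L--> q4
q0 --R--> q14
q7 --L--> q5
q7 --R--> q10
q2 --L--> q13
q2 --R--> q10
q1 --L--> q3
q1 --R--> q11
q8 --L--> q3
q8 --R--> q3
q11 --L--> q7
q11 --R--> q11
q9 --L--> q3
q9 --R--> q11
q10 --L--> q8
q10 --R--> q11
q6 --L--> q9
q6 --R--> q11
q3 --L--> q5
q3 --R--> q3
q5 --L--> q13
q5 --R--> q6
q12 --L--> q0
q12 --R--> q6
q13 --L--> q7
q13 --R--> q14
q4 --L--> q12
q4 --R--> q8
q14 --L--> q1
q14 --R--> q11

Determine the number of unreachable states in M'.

4

Starting at q1 and following transitions, the reachable set is {q1, q3, q5, q6, q7, q8, q9, q10, q11, q13, q14}. That leaves q0, q2, q4, q12 unreachable — 4 in total.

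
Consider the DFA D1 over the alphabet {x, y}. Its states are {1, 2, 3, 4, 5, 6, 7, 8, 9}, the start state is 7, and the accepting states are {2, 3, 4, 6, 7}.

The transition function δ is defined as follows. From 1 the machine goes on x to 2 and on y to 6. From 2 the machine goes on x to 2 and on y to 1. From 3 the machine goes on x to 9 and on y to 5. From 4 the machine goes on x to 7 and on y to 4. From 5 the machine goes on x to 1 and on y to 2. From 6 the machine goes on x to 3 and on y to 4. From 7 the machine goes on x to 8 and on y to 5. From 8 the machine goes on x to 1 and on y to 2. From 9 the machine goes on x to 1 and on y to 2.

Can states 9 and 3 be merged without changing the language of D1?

No

Start with accepting vs non-accepting: {2,3,4,6,7} | {1,5,8,9}.
Split {2,3,4,6,7} by δ(·,x) → {2,4,6} and {3,7}.
Refine {2,4,6} on symbol x: members go to different blocks, giving {4,6} and {2}.
On input x, block {1,5,8,9} splits into {5,8,9} and {1}.
The partition is now stable with 5 blocks: {4,6} | {5,8,9} | {3,7} | {2} | {1}.
9 and 3 end up in different blocks, so they are distinguishable. For instance, the string 'ε' is accepted from only 3.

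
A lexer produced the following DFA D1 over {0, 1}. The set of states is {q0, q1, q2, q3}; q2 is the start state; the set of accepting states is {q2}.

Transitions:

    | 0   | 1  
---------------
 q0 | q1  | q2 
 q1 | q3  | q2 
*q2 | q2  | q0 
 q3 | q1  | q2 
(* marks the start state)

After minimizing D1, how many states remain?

2

All states are reachable from the start state.
Initial partition by acceptance: {q2} | {q0,q1,q3}.
Stable partition: {q2} | {q0,q1,q3} — 2 equivalence classes.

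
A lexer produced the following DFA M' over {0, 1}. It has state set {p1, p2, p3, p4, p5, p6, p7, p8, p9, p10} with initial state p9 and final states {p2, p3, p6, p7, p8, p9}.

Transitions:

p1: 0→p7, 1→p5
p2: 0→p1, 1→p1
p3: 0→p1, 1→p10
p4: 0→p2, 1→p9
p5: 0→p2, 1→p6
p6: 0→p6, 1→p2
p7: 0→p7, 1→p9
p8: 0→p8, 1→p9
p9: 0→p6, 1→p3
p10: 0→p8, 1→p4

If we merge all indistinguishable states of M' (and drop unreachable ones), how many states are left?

Every state is reachable, so we keep all 10.
Start with accepting vs non-accepting: {p2,p3,p6,p7,p8,p9} | {p1,p4,p5,p10}.
Refine {p2,p3,p6,p7,p8,p9} on symbol 0: members go to different blocks, giving {p6,p7,p8,p9} and {p2,p3}.
Split {p6,p7,p8,p9} by δ(·,1) → {p6,p9} and {p7,p8}.
Refine {p1,p4,p5,p10} on symbol 0: members go to different blocks, giving {p1,p10} and {p4,p5}.
The partition is now stable with 5 blocks: {p6,p9} | {p1,p10} | {p2,p3} | {p7,p8} | {p4,p5}.

5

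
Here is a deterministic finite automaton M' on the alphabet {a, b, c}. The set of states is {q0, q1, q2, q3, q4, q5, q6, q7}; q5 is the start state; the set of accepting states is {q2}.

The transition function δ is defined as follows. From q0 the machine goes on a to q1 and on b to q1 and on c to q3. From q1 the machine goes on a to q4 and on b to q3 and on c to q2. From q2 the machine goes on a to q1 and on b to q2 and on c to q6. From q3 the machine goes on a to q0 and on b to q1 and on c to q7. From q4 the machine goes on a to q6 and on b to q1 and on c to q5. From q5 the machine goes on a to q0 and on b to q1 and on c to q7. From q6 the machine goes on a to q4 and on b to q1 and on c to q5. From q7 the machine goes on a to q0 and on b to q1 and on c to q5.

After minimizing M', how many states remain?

Every state is reachable, so we keep all 8.
Start with accepting vs non-accepting: {q2} | {q0,q1,q3,q4,q5,q6,q7}.
On input c, block {q0,q1,q3,q4,q5,q6,q7} splits into {q0,q3,q4,q5,q6,q7} and {q1}.
Refine {q0,q3,q4,q5,q6,q7} on symbol a: members go to different blocks, giving {q3,q4,q5,q6,q7} and {q0}.
Split {q3,q4,q5,q6,q7} by δ(·,a) → {q3,q5,q7} and {q4,q6}.
The partition is now stable with 5 blocks: {q2} | {q3,q5,q7} | {q1} | {q0} | {q4,q6}.

5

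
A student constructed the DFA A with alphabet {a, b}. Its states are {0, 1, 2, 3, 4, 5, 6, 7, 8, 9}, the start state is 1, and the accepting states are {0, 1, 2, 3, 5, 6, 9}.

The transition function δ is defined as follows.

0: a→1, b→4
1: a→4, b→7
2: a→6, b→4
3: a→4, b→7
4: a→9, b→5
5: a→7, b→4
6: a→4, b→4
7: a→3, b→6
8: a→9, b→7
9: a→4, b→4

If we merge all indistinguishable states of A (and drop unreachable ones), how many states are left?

2

Reachable states from the start: {1,3,4,5,6,7,9}. Unreachable: {0,2,8} — drop them.
Initial partition by acceptance: {1,3,5,6,9} | {4,7}.
No further refinement is possible. Final partition (2 blocks): {1,3,5,6,9} | {4,7}.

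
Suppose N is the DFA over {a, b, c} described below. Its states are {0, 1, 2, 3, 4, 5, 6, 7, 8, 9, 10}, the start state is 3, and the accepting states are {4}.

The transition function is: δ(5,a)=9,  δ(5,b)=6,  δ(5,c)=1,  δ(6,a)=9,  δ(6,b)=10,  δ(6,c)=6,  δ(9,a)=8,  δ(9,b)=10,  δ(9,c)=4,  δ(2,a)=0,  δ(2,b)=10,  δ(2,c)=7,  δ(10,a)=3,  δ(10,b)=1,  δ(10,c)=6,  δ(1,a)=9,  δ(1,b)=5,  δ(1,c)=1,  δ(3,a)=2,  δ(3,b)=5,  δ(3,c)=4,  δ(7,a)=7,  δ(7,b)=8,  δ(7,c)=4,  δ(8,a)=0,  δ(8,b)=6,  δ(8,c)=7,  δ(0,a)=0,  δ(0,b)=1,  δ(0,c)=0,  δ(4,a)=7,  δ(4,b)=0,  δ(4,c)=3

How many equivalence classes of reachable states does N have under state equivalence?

Every state is reachable, so we keep all 11.
P0 = {4} | {0,1,2,3,5,6,7,8,9,10}.
Refine {0,1,2,3,5,6,7,8,9,10} on symbol c: members go to different blocks, giving {0,1,2,5,6,8,10} and {3,7,9}.
On input a, block {0,1,2,5,6,8,10} splits into {1,5,6,10} and {0,2,8}.
Split {3,7,9} by δ(·,a) → {3,9} and {7}.
Refine {0,2,8} on symbol c: members go to different blocks, giving {2,8} and {0}.
The partition is now stable with 6 blocks: {4} | {1,5,6,10} | {3,9} | {2,8} | {7} | {0}.

6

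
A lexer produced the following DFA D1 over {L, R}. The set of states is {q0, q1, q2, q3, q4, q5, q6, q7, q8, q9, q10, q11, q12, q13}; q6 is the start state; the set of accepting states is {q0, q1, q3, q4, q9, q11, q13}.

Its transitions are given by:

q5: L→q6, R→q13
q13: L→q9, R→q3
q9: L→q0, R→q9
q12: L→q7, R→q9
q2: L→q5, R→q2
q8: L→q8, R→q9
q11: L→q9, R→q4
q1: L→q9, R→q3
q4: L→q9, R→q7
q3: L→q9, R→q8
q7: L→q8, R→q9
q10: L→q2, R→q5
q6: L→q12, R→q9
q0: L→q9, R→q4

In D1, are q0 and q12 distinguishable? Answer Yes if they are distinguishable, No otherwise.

Yes

Reachable states from the start: {q0,q4,q6,q7,q8,q9,q12}. Unreachable: {q1,q2,q3,q5,q10,q11,q13} — drop them.
P0 = {q0,q4,q9} | {q6,q7,q8,q12}.
Refine {q0,q4,q9} on symbol R: members go to different blocks, giving {q0,q9} and {q4}.
Refine {q0,q9} on symbol R: members go to different blocks, giving {q0} and {q9}.
Stable partition: {q0} | {q6,q7,q8,q12} | {q4} | {q9} — 4 equivalence classes.
q0 and q12 end up in different blocks, so they are distinguishable. For instance, the string 'ε' is accepted from only q0.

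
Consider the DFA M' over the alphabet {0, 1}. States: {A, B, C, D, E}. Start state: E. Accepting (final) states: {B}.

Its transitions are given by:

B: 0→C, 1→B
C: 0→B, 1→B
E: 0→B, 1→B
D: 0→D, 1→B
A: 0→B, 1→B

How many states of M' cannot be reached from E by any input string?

2

BFS from E reaches {B, C, E}; the 2 state(s) A, D are never visited.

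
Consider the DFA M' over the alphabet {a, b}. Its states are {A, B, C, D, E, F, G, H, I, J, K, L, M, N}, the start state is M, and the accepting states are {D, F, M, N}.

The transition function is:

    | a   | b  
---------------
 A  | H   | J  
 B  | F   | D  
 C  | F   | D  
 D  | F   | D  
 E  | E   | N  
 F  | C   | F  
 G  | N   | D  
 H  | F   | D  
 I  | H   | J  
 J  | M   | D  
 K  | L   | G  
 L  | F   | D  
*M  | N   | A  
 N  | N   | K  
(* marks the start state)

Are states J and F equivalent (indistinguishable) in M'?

No

First remove the unreachable states {B,E,I}; 11 states remain.
P0 = {D,F,M,N} | {A,C,G,H,J,K,L}.
Split {D,F,M,N} by δ(·,a) → {D,M,N} and {F}.
Refine {D,M,N} on symbol a: members go to different blocks, giving {M,N} and {D}.
On input a, block {A,C,G,H,J,K,L} splits into {C,H,L} and {A,K} and {G,J}.
The partition is now stable with 6 blocks: {M,N} | {C,H,L} | {F} | {D} | {A,K} | {G,J}.
J and F end up in different blocks, so they are distinguishable. For instance, the string 'ε' is accepted from only F.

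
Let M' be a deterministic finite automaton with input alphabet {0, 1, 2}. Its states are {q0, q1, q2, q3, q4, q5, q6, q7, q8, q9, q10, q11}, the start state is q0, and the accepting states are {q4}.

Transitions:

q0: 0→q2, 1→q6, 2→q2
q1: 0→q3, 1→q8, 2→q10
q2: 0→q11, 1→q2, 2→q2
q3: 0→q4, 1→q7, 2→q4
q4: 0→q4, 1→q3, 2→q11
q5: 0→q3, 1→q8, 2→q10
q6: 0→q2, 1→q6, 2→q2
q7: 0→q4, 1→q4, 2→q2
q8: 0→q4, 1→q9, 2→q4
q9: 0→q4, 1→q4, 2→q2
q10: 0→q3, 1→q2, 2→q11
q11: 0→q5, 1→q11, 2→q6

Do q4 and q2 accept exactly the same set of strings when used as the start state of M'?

No

Reachable states from the start: {q0,q2,q3,q4,q5,q6,q7,q8,q9,q10,q11}. Unreachable: {q1} — drop them.
P0 = {q4} | {q0,q2,q3,q5,q6,q7,q8,q9,q10,q11}.
On input 0, block {q0,q2,q3,q5,q6,q7,q8,q9,q10,q11} splits into {q0,q2,q5,q6,q10,q11} and {q3,q7,q8,q9}.
On input 0, block {q0,q2,q5,q6,q10,q11} splits into {q0,q2,q6,q11} and {q5,q10}.
Split {q0,q2,q6,q11} by δ(·,0) → {q0,q2,q6} and {q11}.
Refine {q0,q2,q6} on symbol 0: members go to different blocks, giving {q0,q6} and {q2}.
Split {q3,q7,q8,q9} by δ(·,1) → {q3,q8} and {q7,q9}.
Split {q5,q10} by δ(·,1) → {q5} and {q10}.
Stable partition: {q4} | {q0,q6} | {q3,q8} | {q5} | {q11} | {q2} | {q7,q9} | {q10} — 8 equivalence classes.
q4 and q2 end up in different blocks, so they are distinguishable. For instance, the string 'ε' is accepted from only q4.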